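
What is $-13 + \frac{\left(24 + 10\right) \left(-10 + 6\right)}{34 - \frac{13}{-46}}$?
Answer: $- \frac{26757}{1577} \approx -16.967$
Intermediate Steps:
$-13 + \frac{\left(24 + 10\right) \left(-10 + 6\right)}{34 - \frac{13}{-46}} = -13 + \frac{34 \left(-4\right)}{34 - - \frac{13}{46}} = -13 - \frac{136}{34 + \frac{13}{46}} = -13 - \frac{136}{\frac{1577}{46}} = -13 - \frac{6256}{1577} = - \frac{26757}{1577}$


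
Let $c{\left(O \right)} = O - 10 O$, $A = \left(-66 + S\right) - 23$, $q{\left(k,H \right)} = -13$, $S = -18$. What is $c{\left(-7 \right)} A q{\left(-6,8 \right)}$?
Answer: $87633$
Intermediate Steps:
$A = -107$ ($A = \left(-66 - 18\right) - 23 = -84 - 23 = -107$)
$c{\left(O \right)} = - 9 O$
$c{\left(-7 \right)} A q{\left(-6,8 \right)} = \left(-9\right) \left(-7\right) \left(-107\right) \left(-13\right) = 63 \left(-107\right) \left(-13\right) = \left(-6741\right) \left(-13\right) = 87633$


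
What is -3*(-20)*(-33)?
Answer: -1980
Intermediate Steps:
-3*(-20)*(-33) = 60*(-33) = -1980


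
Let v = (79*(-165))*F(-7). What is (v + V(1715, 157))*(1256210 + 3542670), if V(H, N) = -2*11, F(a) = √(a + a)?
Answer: -105575360 - 62553400800*I*√14 ≈ -1.0558e+8 - 2.3405e+11*I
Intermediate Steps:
F(a) = √2*√a (F(a) = √(2*a) = √2*√a)
V(H, N) = -22
v = -13035*I*√14 (v = (79*(-165))*(√2*√(-7)) = -13035*√2*I*√7 = -13035*I*√14 ≈ -48773.0*I)
(v + V(1715, 157))*(1256210 + 3542670) = (-13035*I*√14 - 22)*(1256210 + 3542670) = (-22 - 13035*I*√14)*4798880 = -105575360 - 62553400800*I*√14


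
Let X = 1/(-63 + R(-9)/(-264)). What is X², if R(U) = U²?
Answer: 7744/31036041 ≈ 0.00024952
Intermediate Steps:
X = -88/5571 (X = 1/(-63 + (-9)²/(-264)) = 1/(-63 + 81*(-1/264)) = 1/(-63 - 27/88) = 1/(-5571/88) = -88/5571 ≈ -0.015796)
X² = (-88/5571)² = 7744/31036041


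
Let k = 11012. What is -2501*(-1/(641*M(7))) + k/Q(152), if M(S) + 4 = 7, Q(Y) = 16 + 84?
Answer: 5356544/48075 ≈ 111.42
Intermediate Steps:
Q(Y) = 100
M(S) = 3 (M(S) = -4 + 7 = 3)
-2501*(-1/(641*M(7))) + k/Q(152) = -2501/(3*(-641)) + 11012/100 = -2501/(-1923) + 11012*(1/100) = -2501*(-1/1923) + 2753/25 = 2501/1923 + 2753/25 = 5356544/48075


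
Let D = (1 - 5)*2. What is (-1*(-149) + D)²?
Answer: 19881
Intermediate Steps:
D = -8 (D = -4*2 = -8)
(-1*(-149) + D)² = (-1*(-149) - 8)² = (149 - 8)² = 141² = 19881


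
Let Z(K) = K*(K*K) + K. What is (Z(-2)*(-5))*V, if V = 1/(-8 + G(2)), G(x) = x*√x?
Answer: -50/7 - 25*√2/14 ≈ -9.6682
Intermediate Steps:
Z(K) = K + K³ (Z(K) = K*K² + K = K³ + K = K + K³)
G(x) = x^(3/2)
V = 1/(-8 + 2*√2) (V = 1/(-8 + 2^(3/2)) = 1/(-8 + 2*√2) ≈ -0.19336)
(Z(-2)*(-5))*V = ((-2 + (-2)³)*(-5))*(-⅐ - √2/28) = ((-2 - 8)*(-5))*(-⅐ - √2/28) = (-10*(-5))*(-⅐ - √2/28) = 50*(-⅐ - √2/28) = -50/7 - 25*√2/14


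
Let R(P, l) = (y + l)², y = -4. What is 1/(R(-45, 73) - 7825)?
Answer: -1/3064 ≈ -0.00032637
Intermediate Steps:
R(P, l) = (-4 + l)²
1/(R(-45, 73) - 7825) = 1/((-4 + 73)² - 7825) = 1/(69² - 7825) = 1/(4761 - 7825) = 1/(-3064) = -1/3064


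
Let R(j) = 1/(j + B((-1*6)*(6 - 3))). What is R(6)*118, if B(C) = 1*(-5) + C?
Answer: -118/17 ≈ -6.9412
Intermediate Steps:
B(C) = -5 + C
R(j) = 1/(-23 + j) (R(j) = 1/(j + (-5 + (-1*6)*(6 - 3))) = 1/(j + (-5 - 6*3)) = 1/(j + (-5 - 18)) = 1/(j - 23) = 1/(-23 + j))
R(6)*118 = 118/(-23 + 6) = 118/(-17) = -1/17*118 = -118/17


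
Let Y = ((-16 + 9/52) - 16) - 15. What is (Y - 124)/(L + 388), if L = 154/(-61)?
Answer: -180621/407576 ≈ -0.44316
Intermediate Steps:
L = -154/61 (L = 154*(-1/61) = -154/61 ≈ -2.5246)
Y = -2435/52 (Y = ((-16 + 9*(1/52)) - 16) - 15 = ((-16 + 9/52) - 16) - 15 = (-823/52 - 16) - 15 = -1655/52 - 15 = -2435/52 ≈ -46.827)
(Y - 124)/(L + 388) = (-2435/52 - 124)/(-154/61 + 388) = -8883/(52*23514/61) = -8883/52*61/23514 = -180621/407576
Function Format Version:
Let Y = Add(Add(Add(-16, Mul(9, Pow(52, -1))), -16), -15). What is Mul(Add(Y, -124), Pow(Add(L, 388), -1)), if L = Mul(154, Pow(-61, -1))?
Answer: Rational(-180621, 407576) ≈ -0.44316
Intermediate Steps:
L = Rational(-154, 61) (L = Mul(154, Rational(-1, 61)) = Rational(-154, 61) ≈ -2.5246)
Y = Rational(-2435, 52) (Y = Add(Add(Add(-16, Mul(9, Rational(1, 52))), -16), -15) = Add(Add(Add(-16, Rational(9, 52)), -16), -15) = Add(Add(Rational(-823, 52), -16), -15) = Add(Rational(-1655, 52), -15) = Rational(-2435, 52) ≈ -46.827)
Mul(Add(Y, -124), Pow(Add(L, 388), -1)) = Mul(Add(Rational(-2435, 52), -124), Pow(Add(Rational(-154, 61), 388), -1)) = Mul(Rational(-8883, 52), Pow(Rational(23514, 61), -1)) = Mul(Rational(-8883, 52), Rational(61, 23514)) = Rational(-180621, 407576)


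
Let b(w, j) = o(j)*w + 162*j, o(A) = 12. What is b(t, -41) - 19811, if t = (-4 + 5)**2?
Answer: -26441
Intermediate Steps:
t = 1 (t = 1**2 = 1)
b(w, j) = 12*w + 162*j
b(t, -41) - 19811 = (12*1 + 162*(-41)) - 19811 = (12 - 6642) - 19811 = -6630 - 19811 = -26441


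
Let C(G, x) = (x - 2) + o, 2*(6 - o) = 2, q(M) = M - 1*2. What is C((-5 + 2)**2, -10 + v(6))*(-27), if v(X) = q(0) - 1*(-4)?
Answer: 135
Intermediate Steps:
q(M) = -2 + M (q(M) = M - 2 = -2 + M)
o = 5 (o = 6 - 1/2*2 = 6 - 1 = 5)
v(X) = 2 (v(X) = (-2 + 0) - 1*(-4) = -2 + 4 = 2)
C(G, x) = 3 + x (C(G, x) = (x - 2) + 5 = (-2 + x) + 5 = 3 + x)
C((-5 + 2)**2, -10 + v(6))*(-27) = (3 + (-10 + 2))*(-27) = (3 - 8)*(-27) = -5*(-27) = 135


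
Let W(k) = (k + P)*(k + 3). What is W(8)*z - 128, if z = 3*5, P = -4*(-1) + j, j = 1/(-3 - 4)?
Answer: 12799/7 ≈ 1828.4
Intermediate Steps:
j = -⅐ (j = 1/(-7) = -⅐ ≈ -0.14286)
P = 27/7 (P = -4*(-1) - ⅐ = 4 - ⅐ = 27/7 ≈ 3.8571)
W(k) = (3 + k)*(27/7 + k) (W(k) = (k + 27/7)*(k + 3) = (27/7 + k)*(3 + k) = (3 + k)*(27/7 + k))
z = 15
W(8)*z - 128 = (81/7 + 8² + (48/7)*8)*15 - 128 = (81/7 + 64 + 384/7)*15 - 128 = (913/7)*15 - 128 = 13695/7 - 128 = 12799/7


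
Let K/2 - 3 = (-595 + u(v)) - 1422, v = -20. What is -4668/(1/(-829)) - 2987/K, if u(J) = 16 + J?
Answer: 15618402779/4036 ≈ 3.8698e+6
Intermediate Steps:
K = -4036 (K = 6 + 2*((-595 + (16 - 20)) - 1422) = 6 + 2*((-595 - 4) - 1422) = 6 + 2*(-599 - 1422) = 6 + 2*(-2021) = 6 - 4042 = -4036)
-4668/(1/(-829)) - 2987/K = -4668/(1/(-829)) - 2987/(-4036) = -4668/(-1/829) - 2987*(-1/4036) = -4668*(-829) + 2987/4036 = 3869772 + 2987/4036 = 15618402779/4036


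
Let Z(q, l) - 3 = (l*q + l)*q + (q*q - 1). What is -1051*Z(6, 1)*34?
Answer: -2858720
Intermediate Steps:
Z(q, l) = 2 + q**2 + q*(l + l*q) (Z(q, l) = 3 + ((l*q + l)*q + (q*q - 1)) = 3 + ((l + l*q)*q + (q**2 - 1)) = 3 + (q*(l + l*q) + (-1 + q**2)) = 3 + (-1 + q**2 + q*(l + l*q)) = 2 + q**2 + q*(l + l*q))
-1051*Z(6, 1)*34 = -1051*(2 + 6**2 + 1*6 + 1*6**2)*34 = -1051*(2 + 36 + 6 + 1*36)*34 = -1051*(2 + 36 + 6 + 36)*34 = -84080*34 = -1051*2720 = -2858720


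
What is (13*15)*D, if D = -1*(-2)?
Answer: 390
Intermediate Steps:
D = 2
(13*15)*D = (13*15)*2 = 195*2 = 390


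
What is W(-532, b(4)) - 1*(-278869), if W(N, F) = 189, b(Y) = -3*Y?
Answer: 279058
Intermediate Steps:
W(-532, b(4)) - 1*(-278869) = 189 - 1*(-278869) = 189 + 278869 = 279058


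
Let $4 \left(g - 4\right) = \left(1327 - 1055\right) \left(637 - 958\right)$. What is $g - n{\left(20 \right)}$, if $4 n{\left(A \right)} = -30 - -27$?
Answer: $- \frac{87293}{4} \approx -21823.0$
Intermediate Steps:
$n{\left(A \right)} = - \frac{3}{4}$ ($n{\left(A \right)} = \frac{-30 - -27}{4} = \frac{-30 + 27}{4} = \frac{1}{4} \left(-3\right) = - \frac{3}{4}$)
$g = -21824$ ($g = 4 + \frac{\left(1327 - 1055\right) \left(637 - 958\right)}{4} = 4 + \frac{272 \left(-321\right)}{4} = 4 + \frac{1}{4} \left(-87312\right) = 4 - 21828 = -21824$)
$g - n{\left(20 \right)} = -21824 - - \frac{3}{4} = -21824 + \frac{3}{4} = - \frac{87293}{4}$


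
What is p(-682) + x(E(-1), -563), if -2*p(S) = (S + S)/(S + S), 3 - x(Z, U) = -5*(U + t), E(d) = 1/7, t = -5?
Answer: -5675/2 ≈ -2837.5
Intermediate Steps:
E(d) = ⅐
x(Z, U) = -22 + 5*U (x(Z, U) = 3 - (-5)*(U - 5) = 3 - (-5)*(-5 + U) = 3 - (25 - 5*U) = 3 + (-25 + 5*U) = -22 + 5*U)
p(S) = -½ (p(S) = -(S + S)/(2*(S + S)) = -2*S/(2*(2*S)) = -2*S*1/(2*S)/2 = -½*1 = -½)
p(-682) + x(E(-1), -563) = -½ + (-22 + 5*(-563)) = -½ + (-22 - 2815) = -½ - 2837 = -5675/2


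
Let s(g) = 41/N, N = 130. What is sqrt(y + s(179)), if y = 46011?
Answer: sqrt(777591230)/130 ≈ 214.50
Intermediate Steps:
s(g) = 41/130
sqrt(y + s(179)) = sqrt(46011 + 41/130) = sqrt(5981471/130) = sqrt(777591230)/130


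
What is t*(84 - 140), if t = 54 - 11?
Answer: -2408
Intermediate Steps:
t = 43
t*(84 - 140) = 43*(84 - 140) = 43*(-56) = -2408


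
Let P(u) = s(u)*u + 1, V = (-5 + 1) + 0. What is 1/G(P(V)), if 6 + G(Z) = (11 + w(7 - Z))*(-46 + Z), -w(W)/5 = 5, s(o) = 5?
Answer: 1/904 ≈ 0.0011062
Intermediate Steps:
V = -4 (V = -4 + 0 = -4)
w(W) = -25 (w(W) = -5*5 = -25)
P(u) = 1 + 5*u (P(u) = 5*u + 1 = 1 + 5*u)
G(Z) = 638 - 14*Z (G(Z) = -6 + (11 - 25)*(-46 + Z) = -6 - 14*(-46 + Z) = -6 + (644 - 14*Z) = 638 - 14*Z)
1/G(P(V)) = 1/(638 - 14*(1 + 5*(-4))) = 1/(638 - 14*(1 - 20)) = 1/(638 - 14*(-19)) = 1/(638 + 266) = 1/904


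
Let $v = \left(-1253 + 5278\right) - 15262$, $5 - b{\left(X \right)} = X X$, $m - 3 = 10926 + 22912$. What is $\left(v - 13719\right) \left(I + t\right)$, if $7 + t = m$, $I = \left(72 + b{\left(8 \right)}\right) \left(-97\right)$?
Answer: $-812891788$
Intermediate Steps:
$m = 33841$ ($m = 3 + \left(10926 + 22912\right) = 3 + 33838 = 33841$)
$b{\left(X \right)} = 5 - X^{2}$ ($b{\left(X \right)} = 5 - X X = 5 - X^{2}$)
$I = -1261$ ($I = \left(72 + \left(5 - 8^{2}\right)\right) \left(-97\right) = \left(72 + \left(5 - 64\right)\right) \left(-97\right) = \left(72 - 59\right) \left(-97\right) = 13 \left(-97\right) = -1261$)
$t = 33834$ ($t = -7 + 33841 = 33834$)
$v = -11237$ ($v = 4025 - 15262 = -11237$)
$\left(v - 13719\right) \left(I + t\right) = \left(-11237 - 13719\right) \left(-1261 + 33834\right) = \left(-24956\right) 32573 = -812891788$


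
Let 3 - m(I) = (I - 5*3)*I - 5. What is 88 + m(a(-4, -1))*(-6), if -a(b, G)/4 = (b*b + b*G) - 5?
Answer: 27040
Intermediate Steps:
a(b, G) = 20 - 4*b² - 4*G*b (a(b, G) = -4*((b*b + b*G) - 5) = -4*((b² + G*b) - 5) = -4*(-5 + b² + G*b) = 20 - 4*b² - 4*G*b)
m(I) = 8 - I*(-15 + I) (m(I) = 3 - ((I - 5*3)*I - 5) = 3 - ((I - 15)*I - 5) = 3 - ((-15 + I)*I - 5) = 3 - (I*(-15 + I) - 5) = 3 - (-5 + I*(-15 + I)) = 3 + (5 - I*(-15 + I)) = 8 - I*(-15 + I))
88 + m(a(-4, -1))*(-6) = 88 + (8 - (20 - 4*(-4)² - 4*(-1)*(-4))² + 15*(20 - 4*(-4)² - 4*(-1)*(-4)))*(-6) = 88 + (8 - (20 - 4*16 - 16)² + 15*(20 - 4*16 - 16))*(-6) = 88 + (8 - (20 - 64 - 16)² + 15*(20 - 64 - 16))*(-6) = 88 + (8 - 1*(-60)² + 15*(-60))*(-6) = 88 + (8 - 1*3600 - 900)*(-6) = 88 + (8 - 3600 - 900)*(-6) = 88 - 4492*(-6) = 88 + 26952 = 27040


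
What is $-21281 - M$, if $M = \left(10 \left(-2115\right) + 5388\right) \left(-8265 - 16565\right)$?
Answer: $-391391741$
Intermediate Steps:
$M = 391370460$ ($M = \left(-21150 + 5388\right) \left(-24830\right) = \left(-15762\right) \left(-24830\right) = 391370460$)
$-21281 - M = -21281 - 391370460 = -391391741$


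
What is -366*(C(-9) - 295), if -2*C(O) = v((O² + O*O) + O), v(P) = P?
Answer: 135969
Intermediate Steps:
C(O) = -O² - O/2 (C(O) = -((O² + O*O) + O)/2 = -((O² + O²) + O)/2 = -(2*O² + O)/2 = -(O + 2*O²)/2 = -O² - O/2)
-366*(C(-9) - 295) = -366*(-1*(-9)*(½ - 9) - 295) = -366*(-1*(-9)*(-17/2) - 295) = -366*(-153/2 - 295) = -366*(-743/2) = 135969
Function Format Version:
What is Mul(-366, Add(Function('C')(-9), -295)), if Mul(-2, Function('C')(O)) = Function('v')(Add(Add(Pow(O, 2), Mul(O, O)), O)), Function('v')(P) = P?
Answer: 135969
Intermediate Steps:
Function('C')(O) = Add(Mul(-1, Pow(O, 2)), Mul(Rational(-1, 2), O)) (Function('C')(O) = Mul(Rational(-1, 2), Add(Add(Pow(O, 2), Mul(O, O)), O)) = Mul(Rational(-1, 2), Add(Add(Pow(O, 2), Pow(O, 2)), O)) = Mul(Rational(-1, 2), Add(Mul(2, Pow(O, 2)), O)) = Mul(Rational(-1, 2), Add(O, Mul(2, Pow(O, 2)))) = Add(Mul(-1, Pow(O, 2)), Mul(Rational(-1, 2), O)))
Mul(-366, Add(Function('C')(-9), -295)) = Mul(-366, Add(Mul(-1, -9, Add(Rational(1, 2), -9)), -295)) = Mul(-366, Add(Mul(-1, -9, Rational(-17, 2)), -295)) = Mul(-366, Add(Rational(-153, 2), -295)) = Mul(-366, Rational(-743, 2)) = 135969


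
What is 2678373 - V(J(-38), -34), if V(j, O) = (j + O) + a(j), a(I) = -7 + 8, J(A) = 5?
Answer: 2678401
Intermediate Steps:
a(I) = 1
V(j, O) = 1 + O + j (V(j, O) = (j + O) + 1 = (O + j) + 1 = 1 + O + j)
2678373 - V(J(-38), -34) = 2678373 - (1 - 34 + 5) = 2678373 - 1*(-28) = 2678373 + 28 = 2678401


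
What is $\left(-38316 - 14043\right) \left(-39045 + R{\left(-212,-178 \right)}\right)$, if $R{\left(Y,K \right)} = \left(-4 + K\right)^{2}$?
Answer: $310017639$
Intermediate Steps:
$\left(-38316 - 14043\right) \left(-39045 + R{\left(-212,-178 \right)}\right) = \left(-38316 - 14043\right) \left(-39045 + \left(-4 - 178\right)^{2}\right) = - 52359 \left(-39045 + \left(-182\right)^{2}\right) = - 52359 \left(-39045 + 33124\right) = \left(-52359\right) \left(-5921\right) = 310017639$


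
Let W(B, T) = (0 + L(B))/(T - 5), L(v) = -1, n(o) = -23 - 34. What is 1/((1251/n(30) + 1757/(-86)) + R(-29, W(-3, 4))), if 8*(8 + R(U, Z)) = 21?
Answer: -6536/312111 ≈ -0.020941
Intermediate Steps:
n(o) = -57
W(B, T) = -1/(-5 + T) (W(B, T) = (0 - 1)/(T - 5) = -1/(-5 + T))
R(U, Z) = -43/8 (R(U, Z) = -8 + (⅛)*21 = -8 + 21/8 = -43/8)
1/((1251/n(30) + 1757/(-86)) + R(-29, W(-3, 4))) = 1/((1251/(-57) + 1757/(-86)) - 43/8) = 1/((1251*(-1/57) + 1757*(-1/86)) - 43/8) = 1/((-417/19 - 1757/86) - 43/8) = 1/(-69245/1634 - 43/8) = 1/(-312111/6536) = -6536/312111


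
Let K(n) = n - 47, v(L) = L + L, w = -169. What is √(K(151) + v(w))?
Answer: 3*I*√26 ≈ 15.297*I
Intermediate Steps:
v(L) = 2*L
K(n) = -47 + n
√(K(151) + v(w)) = √((-47 + 151) + 2*(-169)) = √(104 - 338) = √(-234) = 3*I*√26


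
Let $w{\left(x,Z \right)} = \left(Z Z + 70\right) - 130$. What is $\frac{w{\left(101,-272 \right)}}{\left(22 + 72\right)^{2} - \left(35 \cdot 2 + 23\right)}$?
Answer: $\frac{73924}{8743} \approx 8.4552$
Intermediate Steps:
$w{\left(x,Z \right)} = -60 + Z^{2}$ ($w{\left(x,Z \right)} = \left(Z^{2} + 70\right) - 130 = \left(70 + Z^{2}\right) - 130 = -60 + Z^{2}$)
$\frac{w{\left(101,-272 \right)}}{\left(22 + 72\right)^{2} - \left(35 \cdot 2 + 23\right)} = \frac{-60 + \left(-272\right)^{2}}{\left(22 + 72\right)^{2} - \left(35 \cdot 2 + 23\right)} = \frac{-60 + 73984}{94^{2} - \left(70 + 23\right)} = \frac{73924}{8836 - 93} = \frac{73924}{8743}$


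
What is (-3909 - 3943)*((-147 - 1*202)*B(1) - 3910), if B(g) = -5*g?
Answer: 16999580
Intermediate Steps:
(-3909 - 3943)*((-147 - 1*202)*B(1) - 3910) = (-3909 - 3943)*((-147 - 1*202)*(-5*1) - 3910) = -7852*((-147 - 202)*(-5) - 3910) = -7852*(-349*(-5) - 3910) = -7852*(1745 - 3910) = -7852*(-2165) = 16999580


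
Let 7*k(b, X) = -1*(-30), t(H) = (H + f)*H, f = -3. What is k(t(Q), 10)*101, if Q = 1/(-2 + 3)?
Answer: 3030/7 ≈ 432.86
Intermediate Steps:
Q = 1 (Q = 1/1 = 1)
t(H) = H*(-3 + H) (t(H) = (H - 3)*H = (-3 + H)*H = H*(-3 + H))
k(b, X) = 30/7 (k(b, X) = (-1*(-30))/7 = (1/7)*30 = 30/7)
k(t(Q), 10)*101 = (30/7)*101 = 3030/7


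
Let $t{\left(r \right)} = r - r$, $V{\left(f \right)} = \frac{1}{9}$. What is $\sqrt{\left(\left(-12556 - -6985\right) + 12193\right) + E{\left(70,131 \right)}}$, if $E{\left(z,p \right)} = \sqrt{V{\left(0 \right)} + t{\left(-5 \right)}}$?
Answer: $\frac{\sqrt{59601}}{3} \approx 81.378$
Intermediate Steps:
$V{\left(f \right)} = \frac{1}{9}$
$t{\left(r \right)} = 0$
$E{\left(z,p \right)} = \frac{1}{3}$ ($E{\left(z,p \right)} = \sqrt{\frac{1}{9} + 0} = \sqrt{\frac{1}{9}} = \frac{1}{3}$)
$\sqrt{\left(\left(-12556 - -6985\right) + 12193\right) + E{\left(70,131 \right)}} = \sqrt{\left(\left(-12556 - -6985\right) + 12193\right) + \frac{1}{3}} = \sqrt{\left(\left(-12556 + 6985\right) + 12193\right) + \frac{1}{3}} = \sqrt{\left(-5571 + 12193\right) + \frac{1}{3}} = \sqrt{6622 + \frac{1}{3}} = \sqrt{\frac{19867}{3}} = \frac{\sqrt{59601}}{3}$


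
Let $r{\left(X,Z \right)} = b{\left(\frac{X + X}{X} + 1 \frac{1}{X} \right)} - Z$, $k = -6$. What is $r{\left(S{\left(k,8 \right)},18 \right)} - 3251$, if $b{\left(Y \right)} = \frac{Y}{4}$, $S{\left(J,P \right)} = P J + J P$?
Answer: $- \frac{1255105}{384} \approx -3268.5$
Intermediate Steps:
$S{\left(J,P \right)} = 2 J P$ ($S{\left(J,P \right)} = J P + J P = 2 J P$)
$b{\left(Y \right)} = \frac{Y}{4}$ ($b{\left(Y \right)} = Y \frac{1}{4} = \frac{Y}{4}$)
$r{\left(X,Z \right)} = \frac{1}{2} - Z + \frac{1}{4 X}$ ($r{\left(X,Z \right)} = \frac{\frac{X + X}{X} + 1 \frac{1}{X}}{4} - Z = \frac{\frac{2 X}{X} + \frac{1}{X}}{4} - Z = \frac{2 + \frac{1}{X}}{4} - Z = \left(\frac{1}{2} + \frac{1}{4 X}\right) - Z = \frac{1}{2} - Z + \frac{1}{4 X}$)
$r{\left(S{\left(k,8 \right)},18 \right)} - 3251 = \left(\frac{1}{2} - 18 + \frac{1}{4 \cdot 2 \left(-6\right) 8}\right) - 3251 = \left(\frac{1}{2} - 18 + \frac{1}{4 \left(-96\right)}\right) - 3251 = \left(\frac{1}{2} - 18 + \frac{1}{4} \left(- \frac{1}{96}\right)\right) - 3251 = \left(\frac{1}{2} - 18 - \frac{1}{384}\right) - 3251 = - \frac{6721}{384} - 3251 = - \frac{1255105}{384}$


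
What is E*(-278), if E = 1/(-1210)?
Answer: 139/605 ≈ 0.22975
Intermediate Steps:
E = -1/1210 ≈ -0.00082645
E*(-278) = -1/1210*(-278) = 139/605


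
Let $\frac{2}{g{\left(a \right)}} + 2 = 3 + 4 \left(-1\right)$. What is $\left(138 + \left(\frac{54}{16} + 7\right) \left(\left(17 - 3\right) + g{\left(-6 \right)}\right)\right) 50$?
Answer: $\frac{41450}{3} \approx 13817.0$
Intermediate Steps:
$g{\left(a \right)} = - \frac{2}{3}$ ($g{\left(a \right)} = \frac{2}{-2 + \left(3 + 4 \left(-1\right)\right)} = \frac{2}{-2 + \left(3 - 4\right)} = \frac{2}{-2 - 1} = \frac{2}{-3} = 2 \left(- \frac{1}{3}\right) = - \frac{2}{3}$)
$\left(138 + \left(\frac{54}{16} + 7\right) \left(\left(17 - 3\right) + g{\left(-6 \right)}\right)\right) 50 = \left(138 + \left(\frac{54}{16} + 7\right) \left(\left(17 - 3\right) - \frac{2}{3}\right)\right) 50 = \left(138 + \left(54 \cdot \frac{1}{16} + 7\right) \left(14 - \frac{2}{3}\right)\right) 50 = \left(138 + \left(\frac{27}{8} + 7\right) \frac{40}{3}\right) 50 = \left(138 + \frac{83}{8} \cdot \frac{40}{3}\right) 50 = \left(138 + \frac{415}{3}\right) 50 = \frac{829}{3} \cdot 50 = \frac{41450}{3}$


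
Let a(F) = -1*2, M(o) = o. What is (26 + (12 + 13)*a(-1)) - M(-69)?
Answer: 45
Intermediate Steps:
a(F) = -2
(26 + (12 + 13)*a(-1)) - M(-69) = (26 + (12 + 13)*(-2)) - 1*(-69) = (26 + 25*(-2)) + 69 = (26 - 50) + 69 = -24 + 69 = 45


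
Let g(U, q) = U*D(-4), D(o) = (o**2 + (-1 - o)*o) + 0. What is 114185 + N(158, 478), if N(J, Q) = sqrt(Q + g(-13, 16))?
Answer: 114185 + sqrt(426) ≈ 1.1421e+5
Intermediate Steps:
D(o) = o**2 + o*(-1 - o) (D(o) = (o**2 + o*(-1 - o)) + 0 = o**2 + o*(-1 - o))
g(U, q) = 4*U (g(U, q) = U*(-1*(-4)) = U*4 = 4*U)
N(J, Q) = sqrt(-52 + Q) (N(J, Q) = sqrt(Q + 4*(-13)) = sqrt(Q - 52) = sqrt(-52 + Q))
114185 + N(158, 478) = 114185 + sqrt(-52 + 478) = 114185 + sqrt(426)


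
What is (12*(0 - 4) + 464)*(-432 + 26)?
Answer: -168896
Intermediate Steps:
(12*(0 - 4) + 464)*(-432 + 26) = (12*(-4) + 464)*(-406) = (-48 + 464)*(-406) = 416*(-406) = -168896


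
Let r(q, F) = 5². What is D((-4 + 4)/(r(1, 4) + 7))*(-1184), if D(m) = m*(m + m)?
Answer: 0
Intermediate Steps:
r(q, F) = 25
D(m) = 2*m² (D(m) = m*(2*m) = 2*m²)
D((-4 + 4)/(r(1, 4) + 7))*(-1184) = (2*((-4 + 4)/(25 + 7))²)*(-1184) = (2*(0/32)²)*(-1184) = (2*(0*(1/32))²)*(-1184) = (2*0²)*(-1184) = (2*0)*(-1184) = 0*(-1184) = 0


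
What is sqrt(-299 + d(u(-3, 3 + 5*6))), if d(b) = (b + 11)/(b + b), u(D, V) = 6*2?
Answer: I*sqrt(42918)/12 ≈ 17.264*I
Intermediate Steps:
u(D, V) = 12
d(b) = (11 + b)/(2*b) (d(b) = (11 + b)/((2*b)) = (11 + b)*(1/(2*b)) = (11 + b)/(2*b))
sqrt(-299 + d(u(-3, 3 + 5*6))) = sqrt(-299 + (1/2)*(11 + 12)/12) = sqrt(-299 + (1/2)*(1/12)*23) = sqrt(-299 + 23/24) = sqrt(-7153/24) = I*sqrt(42918)/12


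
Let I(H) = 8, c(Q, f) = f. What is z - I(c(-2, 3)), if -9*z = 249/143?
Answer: -3515/429 ≈ -8.1935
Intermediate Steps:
z = -83/429 (z = -83/(3*143) = -⅑*249/143 = -83/429 ≈ -0.19347)
z - I(c(-2, 3)) = -83/429 - 1*8 = -83/429 - 8 = -3515/429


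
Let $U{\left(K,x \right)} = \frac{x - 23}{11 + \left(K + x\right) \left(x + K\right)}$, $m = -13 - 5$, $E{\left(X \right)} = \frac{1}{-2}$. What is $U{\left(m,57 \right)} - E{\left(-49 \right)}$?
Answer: $\frac{200}{383} \approx 0.52219$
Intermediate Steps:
$E{\left(X \right)} = - \frac{1}{2}$
$m = -18$ ($m = -13 - 5 = -18$)
$U{\left(K,x \right)} = \frac{-23 + x}{11 + \left(K + x\right)^{2}}$ ($U{\left(K,x \right)} = \frac{-23 + x}{11 + \left(K + x\right) \left(K + x\right)} = \frac{-23 + x}{11 + \left(K + x\right)^{2}}$)
$U{\left(m,57 \right)} - E{\left(-49 \right)} = \frac{-23 + 57}{11 + \left(-18 + 57\right)^{2}} - - \frac{1}{2} = \frac{1}{11 + 39^{2}} \cdot 34 + \frac{1}{2} = \frac{1}{11 + 1521} \cdot 34 + \frac{1}{2} = \frac{1}{1532} \cdot 34 + \frac{1}{2} = \frac{17}{766} + \frac{1}{2} = \frac{200}{383}$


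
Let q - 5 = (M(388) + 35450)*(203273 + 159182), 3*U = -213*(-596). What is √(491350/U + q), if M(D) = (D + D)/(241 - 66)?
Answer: √7047092468215786310590/740530 ≈ 1.1336e+5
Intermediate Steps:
U = 42316 (U = (-213*(-596))/3 = (⅓)*126948 = 42316)
M(D) = 2*D/175 (M(D) = (2*D)/175 = (2*D)*(1/175) = 2*D/175)
q = 449772294441/35 (q = 5 + ((2/175)*388 + 35450)*(203273 + 159182) = 5 + (776/175 + 35450)*362455 = 5 + (6204526/175)*362455 = 5 + 449772294266/35 = 449772294441/35 ≈ 1.2851e+10)
√(491350/U + q) = √(491350/42316 + 449772294441/35) = √(491350*(1/42316) + 449772294441/35) = √(245675/21158 + 449772294441/35) = √(9516282214381303/740530) = √7047092468215786310590/740530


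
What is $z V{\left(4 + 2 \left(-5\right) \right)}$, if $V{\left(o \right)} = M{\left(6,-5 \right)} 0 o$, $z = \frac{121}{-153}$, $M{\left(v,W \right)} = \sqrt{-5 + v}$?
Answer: $0$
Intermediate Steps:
$z = - \frac{121}{153}$ ($z = 121 \left(- \frac{1}{153}\right) = - \frac{121}{153} \approx -0.79085$)
$V{\left(o \right)} = 0$ ($V{\left(o \right)} = \sqrt{-5 + 6} \cdot 0 o = \sqrt{1} \cdot 0 o = 1 \cdot 0 o = 0 o = 0$)
$z V{\left(4 + 2 \left(-5\right) \right)} = \left(- \frac{121}{153}\right) 0 = 0$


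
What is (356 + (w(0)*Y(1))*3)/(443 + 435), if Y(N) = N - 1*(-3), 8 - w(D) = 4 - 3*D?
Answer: 202/439 ≈ 0.46014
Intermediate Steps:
w(D) = 4 + 3*D (w(D) = 8 - (4 - 3*D) = 8 + (-4 + 3*D) = 4 + 3*D)
Y(N) = 3 + N (Y(N) = N + 3 = 3 + N)
(356 + (w(0)*Y(1))*3)/(443 + 435) = (356 + ((4 + 3*0)*(3 + 1))*3)/(443 + 435) = (356 + ((4 + 0)*4)*3)/878 = (356 + (4*4)*3)*(1/878) = (356 + 16*3)*(1/878) = (356 + 48)*(1/878) = 404*(1/878) = 202/439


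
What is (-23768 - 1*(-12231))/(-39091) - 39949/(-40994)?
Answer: 2034594137/1602496454 ≈ 1.2696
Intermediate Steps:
(-23768 - 1*(-12231))/(-39091) - 39949/(-40994) = (-23768 + 12231)*(-1/39091) - 39949*(-1/40994) = -11537*(-1/39091) + 39949/40994 = 11537/39091 + 39949/40994 = 2034594137/1602496454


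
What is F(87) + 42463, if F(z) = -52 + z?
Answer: 42498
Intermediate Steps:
F(87) + 42463 = (-52 + 87) + 42463 = 35 + 42463 = 42498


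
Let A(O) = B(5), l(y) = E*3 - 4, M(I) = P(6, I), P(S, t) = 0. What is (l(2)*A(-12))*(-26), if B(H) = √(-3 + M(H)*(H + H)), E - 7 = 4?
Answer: -754*I*√3 ≈ -1306.0*I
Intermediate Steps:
E = 11 (E = 7 + 4 = 11)
M(I) = 0
l(y) = 29 (l(y) = 11*3 - 4 = 33 - 4 = 29)
B(H) = I*√3 (B(H) = √(-3 + 0*(H + H)) = √(-3 + 0*(2*H)) = √(-3 + 0) = √(-3) = I*√3)
A(O) = I*√3
(l(2)*A(-12))*(-26) = (29*(I*√3))*(-26) = (29*I*√3)*(-26) = -754*I*√3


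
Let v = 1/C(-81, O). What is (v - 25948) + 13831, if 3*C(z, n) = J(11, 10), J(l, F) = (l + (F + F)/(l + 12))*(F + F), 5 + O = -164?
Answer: -22052917/1820 ≈ -12117.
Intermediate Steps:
O = -169 (O = -5 - 164 = -169)
J(l, F) = 2*F*(l + 2*F/(12 + l)) (J(l, F) = (l + (2*F)/(12 + l))*(2*F) = (l + 2*F/(12 + l))*(2*F) = 2*F*(l + 2*F/(12 + l)))
C(z, n) = 1820/23 (C(z, n) = (2*10*(11**2 + 2*10 + 12*11)/(12 + 11))/3 = (2*10*(121 + 20 + 132)/23)/3 = (2*10*(1/23)*273)/3 = (1/3)*(5460/23) = 1820/23)
v = 23/1820 (v = 1/(1820/23) = 23/1820 ≈ 0.012637)
(v - 25948) + 13831 = (23/1820 - 25948) + 13831 = -47225337/1820 + 13831 = -22052917/1820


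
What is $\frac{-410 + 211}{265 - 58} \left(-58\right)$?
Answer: $\frac{11542}{207} \approx 55.758$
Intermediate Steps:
$\frac{-410 + 211}{265 - 58} \left(-58\right) = - \frac{199}{207} \left(-58\right) = \left(-199\right) \frac{1}{207} \left(-58\right) = \left(- \frac{199}{207}\right) \left(-58\right) = \frac{11542}{207}$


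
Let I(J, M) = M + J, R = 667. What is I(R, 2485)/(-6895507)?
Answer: -3152/6895507 ≈ -0.00045711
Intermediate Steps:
I(J, M) = J + M
I(R, 2485)/(-6895507) = (667 + 2485)/(-6895507) = 3152*(-1/6895507) = -3152/6895507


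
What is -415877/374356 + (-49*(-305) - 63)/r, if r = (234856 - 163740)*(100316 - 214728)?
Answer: -422974834526447/380744562584744 ≈ -1.1109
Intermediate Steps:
r = -8136523792 (r = 71116*(-114412) = -8136523792)
-415877/374356 + (-49*(-305) - 63)/r = -415877/374356 + (-49*(-305) - 63)/(-8136523792) = -415877*1/374356 + (14945 - 63)*(-1/8136523792) = -415877/374356 + 14882*(-1/8136523792) = -415877/374356 - 7441/4068261896 = -422974834526447/380744562584744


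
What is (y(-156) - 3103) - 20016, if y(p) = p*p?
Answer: 1217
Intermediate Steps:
y(p) = p²
(y(-156) - 3103) - 20016 = ((-156)² - 3103) - 20016 = (24336 - 3103) - 20016 = 21233 - 20016 = 1217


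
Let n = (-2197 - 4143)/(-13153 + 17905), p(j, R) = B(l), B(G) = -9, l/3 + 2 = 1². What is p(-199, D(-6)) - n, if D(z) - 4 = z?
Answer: -9107/1188 ≈ -7.6658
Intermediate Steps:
l = -3 (l = -6 + 3*1² = -6 + 3*1 = -6 + 3 = -3)
D(z) = 4 + z
p(j, R) = -9
n = -1585/1188 (n = -6340/4752 = -6340*1/4752 = -1585/1188 ≈ -1.3342)
p(-199, D(-6)) - n = -9 - 1*(-1585/1188) = -9 + 1585/1188 = -9107/1188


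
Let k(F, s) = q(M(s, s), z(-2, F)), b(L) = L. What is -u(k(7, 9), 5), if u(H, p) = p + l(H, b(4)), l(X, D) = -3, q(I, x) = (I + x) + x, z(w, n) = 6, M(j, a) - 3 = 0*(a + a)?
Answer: -2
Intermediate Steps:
M(j, a) = 3 (M(j, a) = 3 + 0*(a + a) = 3 + 0*(2*a) = 3 + 0 = 3)
q(I, x) = I + 2*x
k(F, s) = 15 (k(F, s) = 3 + 2*6 = 3 + 12 = 15)
u(H, p) = -3 + p (u(H, p) = p - 3 = -3 + p)
-u(k(7, 9), 5) = -(-3 + 5) = -1*2 = -2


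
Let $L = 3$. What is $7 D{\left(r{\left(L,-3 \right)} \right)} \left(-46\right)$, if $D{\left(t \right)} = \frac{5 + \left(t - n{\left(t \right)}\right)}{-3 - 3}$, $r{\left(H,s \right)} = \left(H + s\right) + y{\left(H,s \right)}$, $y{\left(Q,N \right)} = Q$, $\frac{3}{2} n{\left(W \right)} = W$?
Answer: $322$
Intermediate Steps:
$n{\left(W \right)} = \frac{2 W}{3}$
$r{\left(H,s \right)} = s + 2 H$ ($r{\left(H,s \right)} = \left(H + s\right) + H = s + 2 H$)
$D{\left(t \right)} = - \frac{5}{6} - \frac{t}{18}$ ($D{\left(t \right)} = \frac{5 + \left(t - \frac{2 t}{3}\right)}{-3 - 3} = \frac{5 + \left(t - \frac{2 t}{3}\right)}{-6} = \left(5 + \frac{t}{3}\right) \left(- \frac{1}{6}\right) = - \frac{5}{6} - \frac{t}{18}$)
$7 D{\left(r{\left(L,-3 \right)} \right)} \left(-46\right) = 7 \left(- \frac{5}{6} - \frac{-3 + 2 \cdot 3}{18}\right) \left(-46\right) = 7 \left(- \frac{5}{6} - \frac{-3 + 6}{18}\right) \left(-46\right) = 7 \left(- \frac{5}{6} - \frac{1}{6}\right) \left(-46\right) = 7 \left(-1\right) \left(-46\right) = \left(-7\right) \left(-46\right) = 322$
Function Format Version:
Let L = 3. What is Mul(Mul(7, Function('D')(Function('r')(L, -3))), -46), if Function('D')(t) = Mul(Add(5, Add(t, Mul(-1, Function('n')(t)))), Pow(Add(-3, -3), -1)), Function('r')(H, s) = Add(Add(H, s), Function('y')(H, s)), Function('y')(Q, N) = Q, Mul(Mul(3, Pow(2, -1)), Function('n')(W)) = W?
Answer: 322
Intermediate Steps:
Function('n')(W) = Mul(Rational(2, 3), W)
Function('r')(H, s) = Add(s, Mul(2, H)) (Function('r')(H, s) = Add(Add(H, s), H) = Add(s, Mul(2, H)))
Function('D')(t) = Add(Rational(-5, 6), Mul(Rational(-1, 18), t)) (Function('D')(t) = Mul(Add(5, Add(t, Mul(-1, Mul(Rational(2, 3), t)))), Pow(Add(-3, -3), -1)) = Mul(Add(5, Add(t, Mul(Rational(-2, 3), t))), Pow(-6, -1)) = Mul(Add(5, Mul(Rational(1, 3), t)), Rational(-1, 6)) = Add(Rational(-5, 6), Mul(Rational(-1, 18), t)))
Mul(Mul(7, Function('D')(Function('r')(L, -3))), -46) = Mul(Mul(7, Add(Rational(-5, 6), Mul(Rational(-1, 18), Add(-3, Mul(2, 3))))), -46) = Mul(Mul(7, Add(Rational(-5, 6), Mul(Rational(-1, 18), Add(-3, 6)))), -46) = Mul(Mul(7, Add(Rational(-5, 6), Mul(Rational(-1, 18), 3))), -46) = Mul(Mul(7, Add(Rational(-5, 6), Rational(-1, 6))), -46) = Mul(Mul(7, -1), -46) = Mul(-7, -46) = 322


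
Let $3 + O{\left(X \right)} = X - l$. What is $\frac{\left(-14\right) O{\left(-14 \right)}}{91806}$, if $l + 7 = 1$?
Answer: $\frac{7}{4173} \approx 0.0016774$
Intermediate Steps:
$l = -6$ ($l = -7 + 1 = -6$)
$O{\left(X \right)} = 3 + X$ ($O{\left(X \right)} = -3 + \left(X - -6\right) = -3 + \left(X + 6\right) = -3 + \left(6 + X\right) = 3 + X$)
$\frac{\left(-14\right) O{\left(-14 \right)}}{91806} = \frac{\left(-14\right) \left(3 - 14\right)}{91806} = \left(-14\right) \left(-11\right) \frac{1}{91806} = 154 \cdot \frac{1}{91806} = \frac{7}{4173}$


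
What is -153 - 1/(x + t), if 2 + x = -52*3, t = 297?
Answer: -21268/139 ≈ -153.01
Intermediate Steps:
x = -158 (x = -2 - 52*3 = -2 - 156 = -158)
-153 - 1/(x + t) = -153 - 1/(-158 + 297) = -153 - 1/139 = -21268/139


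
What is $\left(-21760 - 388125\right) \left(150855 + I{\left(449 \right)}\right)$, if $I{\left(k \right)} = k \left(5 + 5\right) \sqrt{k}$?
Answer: $-61833201675 - 1840383650 \sqrt{449} \approx -1.0083 \cdot 10^{11}$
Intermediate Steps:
$I{\left(k \right)} = 10 k^{\frac{3}{2}}$ ($I{\left(k \right)} = k 10 \sqrt{k} = 10 k \sqrt{k} = 10 k^{\frac{3}{2}}$)
$\left(-21760 - 388125\right) \left(150855 + I{\left(449 \right)}\right) = \left(-21760 - 388125\right) \left(150855 + 10 \cdot 449^{\frac{3}{2}}\right) = - 409885 \left(150855 + 10 \cdot 449 \sqrt{449}\right) = - 409885 \left(150855 + 4490 \sqrt{449}\right) = -61833201675 - 1840383650 \sqrt{449}$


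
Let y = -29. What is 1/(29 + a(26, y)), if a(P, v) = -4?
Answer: 1/25 ≈ 0.040000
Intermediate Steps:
1/(29 + a(26, y)) = 1/(29 - 4) = 1/25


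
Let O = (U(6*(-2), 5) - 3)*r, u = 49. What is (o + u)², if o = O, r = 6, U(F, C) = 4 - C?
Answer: 625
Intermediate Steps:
O = -24 (O = ((4 - 1*5) - 3)*6 = ((4 - 5) - 3)*6 = (-1 - 3)*6 = -4*6 = -24)
o = -24
(o + u)² = (-24 + 49)² = 25² = 625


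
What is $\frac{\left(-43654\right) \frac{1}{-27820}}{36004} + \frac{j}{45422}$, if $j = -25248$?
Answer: $- \frac{486292378951}{874924923080} \approx -0.55581$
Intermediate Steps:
$\frac{\left(-43654\right) \frac{1}{-27820}}{36004} + \frac{j}{45422} = \frac{\left(-43654\right) \frac{1}{-27820}}{36004} - \frac{25248}{45422} = \left(-43654\right) \left(- \frac{1}{27820}\right) \frac{1}{36004} - \frac{12624}{22711} = \frac{1679}{1070} \cdot \frac{1}{36004} - \frac{12624}{22711} = \frac{1679}{38524280} - \frac{12624}{22711} = - \frac{486292378951}{874924923080}$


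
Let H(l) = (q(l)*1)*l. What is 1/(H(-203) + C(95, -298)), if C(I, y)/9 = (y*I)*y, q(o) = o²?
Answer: 1/67561993 ≈ 1.4801e-8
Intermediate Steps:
C(I, y) = 9*I*y² (C(I, y) = 9*((y*I)*y) = 9*((I*y)*y) = 9*(I*y²) = 9*I*y²)
H(l) = l³ (H(l) = (l²*1)*l = l²*l = l³)
1/(H(-203) + C(95, -298)) = 1/((-203)³ + 9*95*(-298)²) = 1/(-8365427 + 9*95*88804) = 1/(-8365427 + 75927420) = 1/67561993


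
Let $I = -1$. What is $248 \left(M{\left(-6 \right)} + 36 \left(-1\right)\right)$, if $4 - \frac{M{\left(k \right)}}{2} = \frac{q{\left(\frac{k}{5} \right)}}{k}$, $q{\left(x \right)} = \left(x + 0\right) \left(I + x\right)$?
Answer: $- \frac{168144}{25} \approx -6725.8$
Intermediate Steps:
$q{\left(x \right)} = x \left(-1 + x\right)$ ($q{\left(x \right)} = \left(x + 0\right) \left(-1 + x\right) = x \left(-1 + x\right)$)
$M{\left(k \right)} = \frac{42}{5} - \frac{2 k}{25}$ ($M{\left(k \right)} = 8 - 2 \frac{\frac{k}{5} \left(-1 + \frac{k}{5}\right)}{k} = 8 - 2 \frac{\frac{1}{5} k \left(-1 + \frac{k}{5}\right)}{k} = 8 - 2 \left(- \frac{1}{5} + \frac{k}{25}\right) = 8 - \left(- \frac{2}{5} + \frac{2 k}{25}\right) = \frac{42}{5} - \frac{2 k}{25}$)
$248 \left(M{\left(-6 \right)} + 36 \left(-1\right)\right) = 248 \left(\left(\frac{42}{5} - - \frac{12}{25}\right) + 36 \left(-1\right)\right) = 248 \left(\left(\frac{42}{5} + \frac{12}{25}\right) - 36\right) = 248 \left(\frac{222}{25} - 36\right) = 248 \left(- \frac{678}{25}\right) = - \frac{168144}{25}$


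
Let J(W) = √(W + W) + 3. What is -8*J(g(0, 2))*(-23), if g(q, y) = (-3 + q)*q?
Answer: 552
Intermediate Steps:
g(q, y) = q*(-3 + q)
J(W) = 3 + √2*√W (J(W) = √(2*W) + 3 = √2*√W + 3 = 3 + √2*√W)
-8*J(g(0, 2))*(-23) = -8*(3 + √2*√(0*(-3 + 0)))*(-23) = -8*(3 + √2*√(0*(-3)))*(-23) = -8*(3 + √2*√0)*(-23) = -8*(3 + √2*0)*(-23) = -8*(3 + 0)*(-23) = -8*3*(-23) = -24*(-23) = 552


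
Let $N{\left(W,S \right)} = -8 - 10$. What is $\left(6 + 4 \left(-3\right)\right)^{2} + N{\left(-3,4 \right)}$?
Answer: $18$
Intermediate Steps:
$N{\left(W,S \right)} = -18$
$\left(6 + 4 \left(-3\right)\right)^{2} + N{\left(-3,4 \right)} = \left(6 + 4 \left(-3\right)\right)^{2} - 18 = \left(6 - 12\right)^{2} - 18 = \left(-6\right)^{2} - 18 = 36 - 18 = 18$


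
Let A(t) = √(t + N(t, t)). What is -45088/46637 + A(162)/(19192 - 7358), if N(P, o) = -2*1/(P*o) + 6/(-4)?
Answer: -45088/46637 + 2*√65815/479277 ≈ -0.96572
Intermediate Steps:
N(P, o) = -3/2 - 2/(P*o) (N(P, o) = -2/(P*o) + 6*(-¼) = -2/(P*o) - 3/2 = -3/2 - 2/(P*o))
A(t) = √(-3/2 + t - 2/t²) (A(t) = √(t + (-3/2 - 2/(t*t))) = √(t + (-3/2 - 2/t²)) = √(-3/2 + t - 2/t²))
-45088/46637 + A(162)/(19192 - 7358) = -45088/46637 + (√(-6 - 8/162² + 4*162)/2)/(19192 - 7358) = -45088*1/46637 + (√(-6 - 8*1/26244 + 648)/2)/11834 = -45088/46637 + (√(-6 - 2/6561 + 648)/2)*(1/11834) = -45088/46637 + (√(4212160/6561)/2)*(1/11834) = -45088/46637 + ((8*√65815/81)/2)*(1/11834) = -45088/46637 + (4*√65815/81)*(1/11834) = -45088/46637 + 2*√65815/479277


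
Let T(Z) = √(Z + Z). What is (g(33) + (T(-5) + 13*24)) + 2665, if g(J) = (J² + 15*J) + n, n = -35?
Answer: 4526 + I*√10 ≈ 4526.0 + 3.1623*I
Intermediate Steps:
T(Z) = √2*√Z (T(Z) = √(2*Z) = √2*√Z)
g(J) = -35 + J² + 15*J (g(J) = (J² + 15*J) - 35 = -35 + J² + 15*J)
(g(33) + (T(-5) + 13*24)) + 2665 = ((-35 + 33² + 15*33) + (√2*√(-5) + 13*24)) + 2665 = ((-35 + 1089 + 495) + (√2*(I*√5) + 312)) + 2665 = (1549 + (I*√10 + 312)) + 2665 = (1549 + (312 + I*√10)) + 2665 = (1861 + I*√10) + 2665 = 4526 + I*√10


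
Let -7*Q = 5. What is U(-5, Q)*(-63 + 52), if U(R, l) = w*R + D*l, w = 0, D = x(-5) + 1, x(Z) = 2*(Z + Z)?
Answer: -1045/7 ≈ -149.29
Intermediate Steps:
x(Z) = 4*Z (x(Z) = 2*(2*Z) = 4*Z)
D = -19 (D = 4*(-5) + 1 = -20 + 1 = -19)
Q = -5/7 (Q = -⅐*5 = -5/7 ≈ -0.71429)
U(R, l) = -19*l (U(R, l) = 0*R - 19*l = 0 - 19*l = -19*l)
U(-5, Q)*(-63 + 52) = (-19*(-5/7))*(-63 + 52) = (95/7)*(-11) = -1045/7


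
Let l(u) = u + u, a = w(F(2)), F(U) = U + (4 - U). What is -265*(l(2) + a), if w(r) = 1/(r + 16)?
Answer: -4293/4 ≈ -1073.3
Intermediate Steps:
F(U) = 4
w(r) = 1/(16 + r)
a = 1/20 (a = 1/(16 + 4) = 1/20 ≈ 0.050000)
l(u) = 2*u
-265*(l(2) + a) = -265*(2*2 + 1/20) = -265*(4 + 1/20) = -265*81/20 = -4293/4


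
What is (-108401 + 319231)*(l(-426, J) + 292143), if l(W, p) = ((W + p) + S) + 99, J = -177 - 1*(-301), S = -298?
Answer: 61486882860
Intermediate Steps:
J = 124 (J = -177 + 301 = 124)
l(W, p) = -199 + W + p (l(W, p) = ((W + p) - 298) + 99 = (-298 + W + p) + 99 = -199 + W + p)
(-108401 + 319231)*(l(-426, J) + 292143) = (-108401 + 319231)*((-199 - 426 + 124) + 292143) = 210830*(-501 + 292143) = 210830*291642 = 61486882860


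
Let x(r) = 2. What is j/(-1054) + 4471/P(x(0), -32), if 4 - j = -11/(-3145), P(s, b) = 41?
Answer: 14820089601/135908030 ≈ 109.04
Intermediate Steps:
j = 12569/3145 (j = 4 - (-11)/(-3145) = 4 - (-11)*(-1)/3145 = 4 - 1*11/3145 = 4 - 11/3145 = 12569/3145 ≈ 3.9965)
j/(-1054) + 4471/P(x(0), -32) = (12569/3145)/(-1054) + 4471/41 = (12569/3145)*(-1/1054) + 4471*(1/41) = -12569/3314830 + 4471/41 = 14820089601/135908030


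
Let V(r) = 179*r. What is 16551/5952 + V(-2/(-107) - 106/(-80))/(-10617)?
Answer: 10360595241/3756436160 ≈ 2.7581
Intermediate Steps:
16551/5952 + V(-2/(-107) - 106/(-80))/(-10617) = 16551/5952 + (179*(-2/(-107) - 106/(-80)))/(-10617) = 16551*(1/5952) + (179*(-2*(-1/107) - 106*(-1/80)))*(-1/10617) = 5517/1984 + (179*(2/107 + 53/40))*(-1/10617) = 5517/1984 + (179*(5751/4280))*(-1/10617) = 5517/1984 + (1029429/4280)*(-1/10617) = 5517/1984 - 343143/15146920 = 10360595241/3756436160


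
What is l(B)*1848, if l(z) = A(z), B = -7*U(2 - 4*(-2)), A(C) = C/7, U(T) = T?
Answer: -18480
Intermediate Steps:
A(C) = C/7 (A(C) = C*(⅐) = C/7)
B = -70 (B = -7*(2 - 4*(-2)) = -7*(2 + 8) = -7*10 = -70)
l(z) = z/7
l(B)*1848 = ((⅐)*(-70))*1848 = -10*1848 = -18480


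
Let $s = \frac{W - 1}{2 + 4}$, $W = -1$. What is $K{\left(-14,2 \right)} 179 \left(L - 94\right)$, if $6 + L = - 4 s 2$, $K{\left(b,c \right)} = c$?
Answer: $- \frac{104536}{3} \approx -34845.0$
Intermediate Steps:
$s = - \frac{1}{3}$ ($s = \frac{-1 - 1}{2 + 4} = - \frac{2}{6} = \left(-2\right) \frac{1}{6} = - \frac{1}{3} \approx -0.33333$)
$L = - \frac{10}{3}$ ($L = -6 + \left(-4\right) \left(- \frac{1}{3}\right) 2 = -6 + \frac{4}{3} \cdot 2 = -6 + \frac{8}{3} = - \frac{10}{3} \approx -3.3333$)
$K{\left(-14,2 \right)} 179 \left(L - 94\right) = 2 \cdot 179 \left(- \frac{10}{3} - 94\right) = 358 \left(- \frac{10}{3} - 94\right) = 358 \left(- \frac{292}{3}\right) = - \frac{104536}{3}$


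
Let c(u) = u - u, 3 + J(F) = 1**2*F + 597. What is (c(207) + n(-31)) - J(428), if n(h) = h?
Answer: -1053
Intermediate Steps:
J(F) = 594 + F (J(F) = -3 + (1**2*F + 597) = -3 + (1*F + 597) = -3 + (F + 597) = -3 + (597 + F) = 594 + F)
c(u) = 0
(c(207) + n(-31)) - J(428) = (0 - 31) - (594 + 428) = -31 - 1*1022 = -31 - 1022 = -1053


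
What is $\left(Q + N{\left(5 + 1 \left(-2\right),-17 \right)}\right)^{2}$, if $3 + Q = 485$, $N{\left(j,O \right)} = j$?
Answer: $235225$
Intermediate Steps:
$Q = 482$ ($Q = -3 + 485 = 482$)
$\left(Q + N{\left(5 + 1 \left(-2\right),-17 \right)}\right)^{2} = \left(482 + \left(5 + 1 \left(-2\right)\right)\right)^{2} = \left(482 + \left(5 - 2\right)\right)^{2} = \left(482 + 3\right)^{2} = 485^{2} = 235225$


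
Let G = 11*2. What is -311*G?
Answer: -6842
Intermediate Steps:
G = 22
-311*G = -311*22 = -6842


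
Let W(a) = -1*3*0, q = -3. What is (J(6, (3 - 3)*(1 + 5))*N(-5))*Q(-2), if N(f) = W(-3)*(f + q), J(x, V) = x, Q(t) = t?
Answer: 0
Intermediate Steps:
W(a) = 0 (W(a) = -3*0 = 0)
N(f) = 0 (N(f) = 0*(f - 3) = 0*(-3 + f) = 0)
(J(6, (3 - 3)*(1 + 5))*N(-5))*Q(-2) = (6*0)*(-2) = 0*(-2) = 0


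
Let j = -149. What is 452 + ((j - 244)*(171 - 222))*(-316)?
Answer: -6333136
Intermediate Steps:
452 + ((j - 244)*(171 - 222))*(-316) = 452 + ((-149 - 244)*(171 - 222))*(-316) = 452 - 393*(-51)*(-316) = 452 + 20043*(-316) = 452 - 6333588 = -6333136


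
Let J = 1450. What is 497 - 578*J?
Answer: -837603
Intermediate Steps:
497 - 578*J = 497 - 578*1450 = 497 - 838100 = -837603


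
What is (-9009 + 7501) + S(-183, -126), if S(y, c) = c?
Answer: -1634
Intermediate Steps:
(-9009 + 7501) + S(-183, -126) = (-9009 + 7501) - 126 = -1508 - 126 = -1634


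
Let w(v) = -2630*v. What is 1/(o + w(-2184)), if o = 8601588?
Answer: 1/14345508 ≈ 6.9708e-8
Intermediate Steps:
1/(o + w(-2184)) = 1/(8601588 - 2630*(-2184)) = 1/(8601588 + 5743920) = 1/14345508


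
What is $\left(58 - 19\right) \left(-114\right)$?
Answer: $-4446$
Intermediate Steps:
$\left(58 - 19\right) \left(-114\right) = 39 \left(-114\right) = -4446$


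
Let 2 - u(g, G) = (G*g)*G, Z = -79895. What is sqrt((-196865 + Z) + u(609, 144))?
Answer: I*sqrt(12904982) ≈ 3592.4*I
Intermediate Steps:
u(g, G) = 2 - g*G**2 (u(g, G) = 2 - G*g*G = 2 - g*G**2)
sqrt((-196865 + Z) + u(609, 144)) = sqrt((-196865 - 79895) + (2 - 1*609*144**2)) = sqrt(-276760 + (2 - 1*609*20736)) = sqrt(-276760 + (2 - 12628224)) = sqrt(-276760 - 12628222) = sqrt(-12904982) = I*sqrt(12904982)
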